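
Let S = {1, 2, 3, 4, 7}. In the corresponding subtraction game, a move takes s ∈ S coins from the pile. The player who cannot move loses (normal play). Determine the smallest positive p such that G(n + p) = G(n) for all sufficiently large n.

5

G(0) = 0
G(1) = mex{0} = 1
G(2) = mex{1,0} = 2
G(3) = mex{2,1,0} = 3
G(4) = mex{3,2,1,0} = 4
G(5) = mex{4,3,2,1} = 0
G(6) = mex{0,4,3,2} = 1
G(7) = mex{1,0,4,3,0} = 2
G(8) = mex{2,1,0,4,1} = 3
G(9) = mex{3,2,1,0,2} = 4
G(10) = mex{4,3,2,1,3} = 0
G(11) = mex{0,4,3,2,4} = 1
G(12) = mex{1,0,4,3,0} = 2
G(13) = mex{2,1,0,4,1} = 3
G(14) = mex{3,2,1,0,2} = 4
G(n+5) = G(n) holds for n = 0,…,6 (a full window of length max(S) = 7), so the sequence is purely periodic with period 5.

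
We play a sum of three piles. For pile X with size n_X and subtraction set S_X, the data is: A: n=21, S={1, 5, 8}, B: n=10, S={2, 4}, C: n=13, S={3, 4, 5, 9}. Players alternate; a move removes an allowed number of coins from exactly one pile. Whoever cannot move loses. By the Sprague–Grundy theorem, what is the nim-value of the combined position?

Pile A, S = {1, 5, 8}:
G(0) = 0
G(1) = mex{0} = 1
G(2) = mex{1} = 0
G(3) = mex{0} = 1
G(4) = mex{1} = 0
G(5) = mex{0,0} = 1
G(6) = mex{1,1} = 0
G(7) = mex{0,0} = 1
G(8) = mex{1,1,0} = 2
G(9) = mex{2,0,1} = 3
G(10) = mex{3,1,0} = 2
G(11) = mex{2,0,1} = 3
G(12) = mex{3,1,0} = 2
G(13) = mex{2,2,1} = 0
G(14) = mex{0,3,0} = 1
G(15) = mex{1,2,1} = 0
G(16) = mex{0,3,2} = 1
G(17) = mex{1,2,3} = 0
G(18) = mex{0,0,2} = 1
G(19) = mex{1,1,3} = 0
G(20) = mex{0,0,2} = 1
G(21) = mex{1,1,0} = 2
G_A(21) = 2.
Pile B, S = {2, 4}:
n :  0  1  2  3  4  5  6  7  8  9 10
G :  0  0  1  1  2  2  0  0  1  1  2
G_B(10) = 2.
Pile C, S = {3, 4, 5, 9}:
n :  0  1  2  3  4  5  6  7  8  9 10 11 12 13
G :  0  0  0  1  1  1  2  2  0  3  3  1  4  2
G_C(13) = 2.
Combined Grundy value = 2 ⊕ 2 ⊕ 2 = 2.

2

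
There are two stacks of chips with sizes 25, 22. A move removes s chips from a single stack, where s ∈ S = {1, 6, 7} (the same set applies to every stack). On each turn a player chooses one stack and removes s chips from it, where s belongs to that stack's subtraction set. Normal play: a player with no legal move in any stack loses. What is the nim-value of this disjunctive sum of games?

All stacks use S = {1, 6, 7}:
n :  0  1  2  3  4  5  6  7  8  9 10 11 12 13 14 15 16 17 18 19 20 21 22 23 24 25
G :  0  1  0  1  0  1  2  3  2  3  2  3  0  1  0  1  0  1  2  3  2  3  2  3  0  1
Stack A: G(25) = 1.
Stack B: G(22) = 2.
Combined Grundy value = 1 ⊕ 2 = 3.

3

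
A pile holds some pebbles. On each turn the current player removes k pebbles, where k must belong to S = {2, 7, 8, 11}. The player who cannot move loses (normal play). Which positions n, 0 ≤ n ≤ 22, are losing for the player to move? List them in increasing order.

0, 1, 4, 5, 10, 14, 19, 20

G(0) = 0
G(1) = mex{} = 0
G(2) = mex{0} = 1
G(3) = mex{0} = 1
G(4) = mex{1} = 0
G(5) = mex{1} = 0
G(6) = mex{0} = 1
G(7) = mex{0,0} = 1
G(8) = mex{1,0,0} = 2
G(9) = mex{1,1,0} = 2
G(10) = mex{2,1,1} = 0
G(11) = mex{2,0,1,0} = 3
G(12) = mex{0,0,0,0} = 1
G(13) = mex{3,1,0,1} = 2
G(14) = mex{1,1,1,1} = 0
G(15) = mex{2,2,1,0} = 3
G(16) = mex{0,2,2,0} = 1
G(17) = mex{3,0,2,1} = 4
G(18) = mex{1,3,0,1} = 2
G(19) = mex{4,1,3,2} = 0
G(20) = mex{2,2,1,2} = 0
G(21) = mex{0,0,2,0} = 1
G(22) = mex{0,3,0,3} = 1
P-positions are exactly the n with G(n) = 0.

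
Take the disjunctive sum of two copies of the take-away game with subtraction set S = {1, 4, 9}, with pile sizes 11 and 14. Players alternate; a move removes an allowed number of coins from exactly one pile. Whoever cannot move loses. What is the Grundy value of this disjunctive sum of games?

All piles use S = {1, 4, 9}:
G(0) = 0
G(1) = mex{0} = 1
G(2) = mex{1} = 0
G(3) = mex{0} = 1
G(4) = mex{1,0} = 2
G(5) = mex{2,1} = 0
G(6) = mex{0,0} = 1
G(7) = mex{1,1} = 0
G(8) = mex{0,2} = 1
G(9) = mex{1,0,0} = 2
G(10) = mex{2,1,1} = 0
G(11) = mex{0,0,0} = 1
G(12) = mex{1,1,1} = 0
G(13) = mex{0,2,2} = 1
G(14) = mex{1,0,0} = 2
Pile A: G(11) = 1.
Pile B: G(14) = 2.
Combined Grundy value = 1 ⊕ 2 = 3.

3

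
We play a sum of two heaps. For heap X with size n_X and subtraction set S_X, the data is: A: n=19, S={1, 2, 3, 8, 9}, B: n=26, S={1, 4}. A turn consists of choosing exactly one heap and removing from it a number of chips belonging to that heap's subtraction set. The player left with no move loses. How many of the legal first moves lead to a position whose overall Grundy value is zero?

Heap A, S = {1, 2, 3, 8, 9}:
G(0) = 0
G(1) = mex{0} = 1
G(2) = mex{1,0} = 2
G(3) = mex{2,1,0} = 3
G(4) = mex{3,2,1} = 0
G(5) = mex{0,3,2} = 1
G(6) = mex{1,0,3} = 2
G(7) = mex{2,1,0} = 3
G(8) = mex{3,2,1,0} = 4
G(9) = mex{4,3,2,1,0} = 5
G(10) = mex{5,4,3,2,1} = 0
G(11) = mex{0,5,4,3,2} = 1
G(12) = mex{1,0,5,0,3} = 2
G(13) = mex{2,1,0,1,0} = 3
G(14) = mex{3,2,1,2,1} = 0
G(15) = mex{0,3,2,3,2} = 1
G(16) = mex{1,0,3,4,3} = 2
G(17) = mex{2,1,0,5,4} = 3
G(18) = mex{3,2,1,0,5} = 4
G(19) = mex{4,3,2,1,0} = 5
G_A(19) = 5.
Heap B, S = {1, 4}:
n :  0  1  2  3  4  5  6  7  8  9 10 11 12 13 14 15 16 17 18 19 20 21 22 23 24 25 26
G :  0  1  0  1  2  0  1  0  1  2  0  1  0  1  2  0  1  0  1  2  0  1  0  1  2  0  1
G_B(26) = 1.
Combined Grundy value = 5 ⊕ 1 = 4.
A winning move leaves total XOR = 0, i.e. changes one component's Grundy value g to g ⊕ X where X is the current total.
Heap A: need g' = 5⊕4 = 1. Options: 19−1→G=4, 19−2→G=3, 19−3→G=2, 19−8→G=1, 19−9→G=0. Hits: 1.
Heap B: need g' = 1⊕4 = 5. Options: 26−1→G=0, 26−4→G=0. Hits: 0.

1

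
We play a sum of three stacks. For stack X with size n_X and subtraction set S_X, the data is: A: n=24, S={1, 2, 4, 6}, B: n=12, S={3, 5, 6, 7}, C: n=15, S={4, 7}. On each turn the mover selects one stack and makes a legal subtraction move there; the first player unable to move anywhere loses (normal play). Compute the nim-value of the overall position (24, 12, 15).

1

Stack A, S = {1, 2, 4, 6}:
G(0) = 0
G(1) = mex{0} = 1
G(2) = mex{1,0} = 2
G(3) = mex{2,1} = 0
G(4) = mex{0,2,0} = 1
G(5) = mex{1,0,1} = 2
G(6) = mex{2,1,2,0} = 3
G(7) = mex{3,2,0,1} = 4
G(8) = mex{4,3,1,2} = 0
G(9) = mex{0,4,2,0} = 1
G(10) = mex{1,0,3,1} = 2
G(11) = mex{2,1,4,2} = 0
G(12) = mex{0,2,0,3} = 1
G(13) = mex{1,0,1,4} = 2
G(14) = mex{2,1,2,0} = 3
G(15) = mex{3,2,0,1} = 4
G(16) = mex{4,3,1,2} = 0
G(17) = mex{0,4,2,0} = 1
G(18) = mex{1,0,3,1} = 2
G(19) = mex{2,1,4,2} = 0
G(20) = mex{0,2,0,3} = 1
G(21) = mex{1,0,1,4} = 2
G(22) = mex{2,1,2,0} = 3
G(23) = mex{3,2,0,1} = 4
G(24) = mex{4,3,1,2} = 0
G_A(24) = 0.
Stack B, S = {3, 5, 6, 7}:
G(0) = 0
G(1) = mex{} = 0
G(2) = mex{} = 0
G(3) = mex{0} = 1
G(4) = mex{0} = 1
G(5) = mex{0,0} = 1
G(6) = mex{1,0,0} = 2
G(7) = mex{1,0,0,0} = 2
G(8) = mex{1,1,0,0} = 2
G(9) = mex{2,1,1,0} = 3
G(10) = mex{2,1,1,1} = 0
G(11) = mex{2,2,1,1} = 0
G(12) = mex{3,2,2,1} = 0
G_B(12) = 0.
Stack C, S = {4, 7}:
G(0) = 0
G(1) = mex{} = 0
G(2) = mex{} = 0
G(3) = mex{} = 0
G(4) = mex{0} = 1
G(5) = mex{0} = 1
G(6) = mex{0} = 1
G(7) = mex{0,0} = 1
G(8) = mex{1,0} = 2
G(9) = mex{1,0} = 2
G(10) = mex{1,0} = 2
G(11) = mex{1,1} = 0
G(12) = mex{2,1} = 0
G(13) = mex{2,1} = 0
G(14) = mex{2,1} = 0
G(15) = mex{0,2} = 1
G_C(15) = 1.
Combined Grundy value = 0 ⊕ 0 ⊕ 1 = 1.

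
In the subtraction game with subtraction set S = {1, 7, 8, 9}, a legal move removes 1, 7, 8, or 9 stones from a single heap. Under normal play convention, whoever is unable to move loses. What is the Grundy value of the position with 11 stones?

3

G(0) = 0
G(1) = mex{0} = 1
G(2) = mex{1} = 0
G(3) = mex{0} = 1
G(4) = mex{1} = 0
G(5) = mex{0} = 1
G(6) = mex{1} = 0
G(7) = mex{0,0} = 1
G(8) = mex{1,1,0} = 2
G(9) = mex{2,0,1,0} = 3
G(10) = mex{3,1,0,1} = 2
G(11) = mex{2,0,1,0} = 3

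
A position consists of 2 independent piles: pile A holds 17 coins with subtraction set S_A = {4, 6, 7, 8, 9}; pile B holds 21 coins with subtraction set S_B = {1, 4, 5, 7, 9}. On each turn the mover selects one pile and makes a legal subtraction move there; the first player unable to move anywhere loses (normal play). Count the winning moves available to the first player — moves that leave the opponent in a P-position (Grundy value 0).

Pile A, S = {4, 6, 7, 8, 9}:
n :  0  1  2  3  4  5  6  7  8  9 10 11 12 13 14 15 16 17
G :  0  0  0  0  1  1  1  1  2  2  2  2  3  0  0  0  0  1
G_A(17) = 1.
Pile B, S = {1, 4, 5, 7, 9}:
G(0) = 0
G(1) = mex{0} = 1
G(2) = mex{1} = 0
G(3) = mex{0} = 1
G(4) = mex{1,0} = 2
G(5) = mex{2,1,0} = 3
G(6) = mex{3,0,1} = 2
G(7) = mex{2,1,0,0} = 3
G(8) = mex{3,2,1,1} = 0
G(9) = mex{0,3,2,0,0} = 1
G(10) = mex{1,2,3,1,1} = 0
G(11) = mex{0,3,2,2,0} = 1
G(12) = mex{1,0,3,3,1} = 2
G(13) = mex{2,1,0,2,2} = 3
G(14) = mex{3,0,1,3,3} = 2
G(15) = mex{2,1,0,0,2} = 3
G(16) = mex{3,2,1,1,3} = 0
G(17) = mex{0,3,2,0,0} = 1
G(18) = mex{1,2,3,1,1} = 0
G(19) = mex{0,3,2,2,0} = 1
G(20) = mex{1,0,3,3,1} = 2
G(21) = mex{2,1,0,2,2} = 3
G_B(21) = 3.
Combined Grundy value = 1 ⊕ 3 = 2.
A winning move leaves total XOR = 0, i.e. changes one component's Grundy value g to g ⊕ X where X is the current total.
Pile A: need g' = 1⊕2 = 3. Options: 17−4→G=0, 17−6→G=2, 17−7→G=2, 17−8→G=2, 17−9→G=2. Hits: 0.
Pile B: need g' = 3⊕2 = 1. Options: 21−1→G=2, 21−4→G=1, 21−5→G=0, 21−7→G=2, 21−9→G=2. Hits: 1.

1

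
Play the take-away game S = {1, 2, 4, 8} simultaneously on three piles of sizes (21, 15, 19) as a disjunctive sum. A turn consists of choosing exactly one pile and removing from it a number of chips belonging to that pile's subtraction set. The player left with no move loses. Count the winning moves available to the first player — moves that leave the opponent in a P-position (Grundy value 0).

6

All piles use S = {1, 2, 4, 8}:
n :  0  1  2  3  4  5  6  7  8  9 10 11 12 13 14 15 16 17 18 19 20 21
G :  0  1  2  0  1  2  0  1  2  0  1  2  0  1  2  0  1  2  0  1  2  0
Pile A: G(21) = 0.
Pile B: G(15) = 0.
Pile C: G(19) = 1.
Combined Grundy value = 0 ⊕ 0 ⊕ 1 = 1.
A winning move leaves total XOR = 0, i.e. changes one component's Grundy value g to g ⊕ X where X is the current total.
Pile A: need g' = 0⊕1 = 1. Options: 21−1→G=2, 21−2→G=1, 21−4→G=2, 21−8→G=1. Hits: 2.
Pile B: need g' = 0⊕1 = 1. Options: 15−1→G=2, 15−2→G=1, 15−4→G=2, 15−8→G=1. Hits: 2.
Pile C: need g' = 1⊕1 = 0. Options: 19−1→G=0, 19−2→G=2, 19−4→G=0, 19−8→G=2. Hits: 2.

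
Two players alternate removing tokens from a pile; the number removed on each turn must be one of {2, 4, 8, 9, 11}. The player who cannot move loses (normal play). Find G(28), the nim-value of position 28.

1

n :  0  1  2  3  4  5  6  7  8  9 10 11 12 13 14 15 16 17 18 19 20 21 22 23 24 25 26 27 28
G :  0  0  1  1  2  2  0  0  1  1  2  2  3  0  4  1  5  2  3  0  0  1  1  2  2  0  0  1  1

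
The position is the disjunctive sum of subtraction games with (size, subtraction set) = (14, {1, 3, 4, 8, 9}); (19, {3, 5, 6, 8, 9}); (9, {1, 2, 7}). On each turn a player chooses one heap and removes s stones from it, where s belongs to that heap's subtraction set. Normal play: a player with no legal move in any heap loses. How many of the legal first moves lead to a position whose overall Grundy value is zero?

Heap A, S = {1, 3, 4, 8, 9}:
n :  0  1  2  3  4  5  6  7  8  9 10 11 12 13 14
G :  0  1  0  1  2  3  2  0  1  4  3  2  0  1  0
G_A(14) = 0.
Heap B, S = {3, 5, 6, 8, 9}:
n :  0  1  2  3  4  5  6  7  8  9 10 11 12 13 14 15 16 17 18 19
G :  0  0  0  1  1  1  2  2  2  3  3  3  0  0  0  1  1  1  2  2
G_B(19) = 2.
Heap C, S = {1, 2, 7}:
n : 0 1 2 3 4 5 6 7 8 9
G : 0 1 2 0 1 2 0 1 2 0
G_C(9) = 0.
Combined Grundy value = 0 ⊕ 2 ⊕ 0 = 2.
A winning move leaves total XOR = 0, i.e. changes one component's Grundy value g to g ⊕ X where X is the current total.
Heap A: need g' = 0⊕2 = 2. Options: 14−1→G=1, 14−3→G=2, 14−4→G=3, 14−8→G=2, 14−9→G=3. Hits: 2.
Heap B: need g' = 2⊕2 = 0. Options: 19−3→G=1, 19−5→G=0, 19−6→G=0, 19−8→G=3, 19−9→G=3. Hits: 2.
Heap C: need g' = 0⊕2 = 2. Options: 9−1→G=2, 9−2→G=1, 9−7→G=2. Hits: 2.

6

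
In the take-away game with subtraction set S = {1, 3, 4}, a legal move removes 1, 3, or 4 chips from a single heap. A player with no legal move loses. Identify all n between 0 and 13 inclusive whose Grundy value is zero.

0, 2, 7, 9

G(0) = 0
G(1) = mex{0} = 1
G(2) = mex{1} = 0
G(3) = mex{0,0} = 1
G(4) = mex{1,1,0} = 2
G(5) = mex{2,0,1} = 3
G(6) = mex{3,1,0} = 2
G(7) = mex{2,2,1} = 0
G(8) = mex{0,3,2} = 1
G(9) = mex{1,2,3} = 0
G(10) = mex{0,0,2} = 1
G(11) = mex{1,1,0} = 2
G(12) = mex{2,0,1} = 3
G(13) = mex{3,1,0} = 2
P-positions are exactly the n with G(n) = 0.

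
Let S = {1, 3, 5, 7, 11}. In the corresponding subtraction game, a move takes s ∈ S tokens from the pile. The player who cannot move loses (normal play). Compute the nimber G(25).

1

n :  0  1  2  3  4  5  6  7  8  9 10 11 12 13 14 15 16 17 18 19 20 21 22 23 24 25
G :  0  1  0  1  0  1  0  1  0  1  0  1  0  1  0  1  0  1  0  1  0  1  0  1  0  1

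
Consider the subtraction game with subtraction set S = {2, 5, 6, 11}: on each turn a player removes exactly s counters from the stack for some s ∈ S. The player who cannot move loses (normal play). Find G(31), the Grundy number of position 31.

G(0) = 0
G(1) = mex{} = 0
G(2) = mex{0} = 1
G(3) = mex{0} = 1
G(4) = mex{1} = 0
G(5) = mex{1,0} = 2
G(6) = mex{0,0,0} = 1
G(7) = mex{2,1,0} = 3
G(8) = mex{1,1,1} = 0
G(9) = mex{3,0,1} = 2
G(10) = mex{0,2,0} = 1
G(11) = mex{2,1,2,0} = 3
G(12) = mex{1,3,1,0} = 2
G(13) = mex{3,0,3,1} = 2
G(14) = mex{2,2,0,1} = 3
G(15) = mex{2,1,2,0} = 3
G(16) = mex{3,3,1,2} = 0
G(17) = mex{3,2,3,1} = 0
G(18) = mex{0,2,2,3} = 1
G(19) = mex{0,3,2,0} = 1
G(20) = mex{1,3,3,2} = 0
G(21) = mex{1,0,3,1} = 2
G(22) = mex{0,0,0,3} = 1
G(23) = mex{2,1,0,2} = 3
G(24) = mex{1,1,1,2} = 0
G(25) = mex{3,0,1,3} = 2
G(26) = mex{0,2,0,3} = 1
G(27) = mex{2,1,2,0} = 3
G(28) = mex{1,3,1,0} = 2
G(29) = mex{3,0,3,1} = 2
G(30) = mex{2,2,0,1} = 3
G(31) = mex{2,1,2,0} = 3

3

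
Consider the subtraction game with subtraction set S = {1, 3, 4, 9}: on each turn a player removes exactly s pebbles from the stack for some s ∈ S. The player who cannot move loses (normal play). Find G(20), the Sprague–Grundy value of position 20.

1

G(0) = 0
G(1) = mex{0} = 1
G(2) = mex{1} = 0
G(3) = mex{0,0} = 1
G(4) = mex{1,1,0} = 2
G(5) = mex{2,0,1} = 3
G(6) = mex{3,1,0} = 2
G(7) = mex{2,2,1} = 0
G(8) = mex{0,3,2} = 1
G(9) = mex{1,2,3,0} = 4
G(10) = mex{4,0,2,1} = 3
G(11) = mex{3,1,0,0} = 2
G(12) = mex{2,4,1,1} = 0
G(13) = mex{0,3,4,2} = 1
G(14) = mex{1,2,3,3} = 0
G(15) = mex{0,0,2,2} = 1
G(16) = mex{1,1,0,0} = 2
G(17) = mex{2,0,1,1} = 3
G(18) = mex{3,1,0,4} = 2
G(19) = mex{2,2,1,3} = 0
G(20) = mex{0,3,2,2} = 1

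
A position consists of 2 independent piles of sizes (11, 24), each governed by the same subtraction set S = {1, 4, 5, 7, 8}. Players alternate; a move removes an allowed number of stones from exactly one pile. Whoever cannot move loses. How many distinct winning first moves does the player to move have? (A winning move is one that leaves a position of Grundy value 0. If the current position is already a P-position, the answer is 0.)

0

All piles use S = {1, 4, 5, 7, 8}:
G(0) = 0
G(1) = mex{0} = 1
G(2) = mex{1} = 0
G(3) = mex{0} = 1
G(4) = mex{1,0} = 2
G(5) = mex{2,1,0} = 3
G(6) = mex{3,0,1} = 2
G(7) = mex{2,1,0,0} = 3
G(8) = mex{3,2,1,1,0} = 4
G(9) = mex{4,3,2,0,1} = 5
G(10) = mex{5,2,3,1,0} = 4
G(11) = mex{4,3,2,2,1} = 0
G(12) = mex{0,4,3,3,2} = 1
G(13) = mex{1,5,4,2,3} = 0
G(14) = mex{0,4,5,3,2} = 1
G(15) = mex{1,0,4,4,3} = 2
G(16) = mex{2,1,0,5,4} = 3
G(17) = mex{3,0,1,4,5} = 2
G(18) = mex{2,1,0,0,4} = 3
G(19) = mex{3,2,1,1,0} = 4
G(20) = mex{4,3,2,0,1} = 5
G(21) = mex{5,2,3,1,0} = 4
G(22) = mex{4,3,2,2,1} = 0
G(23) = mex{0,4,3,3,2} = 1
G(24) = mex{1,5,4,2,3} = 0
Pile A: G(11) = 0.
Pile B: G(24) = 0.
Combined Grundy value = 0 ⊕ 0 = 0.
A winning move leaves total XOR = 0, i.e. changes one component's Grundy value g to g ⊕ X where X is the current total.
Pile A: target g' = 0⊕0 = 0, but every legal move changes the Grundy value (mex property), so 0 moves.
Pile B: target g' = 0⊕0 = 0, but every legal move changes the Grundy value (mex property), so 0 moves.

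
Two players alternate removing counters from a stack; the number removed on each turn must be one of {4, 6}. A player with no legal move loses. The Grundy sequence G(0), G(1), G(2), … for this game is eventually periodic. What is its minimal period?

G(0) = 0
G(1) = mex{} = 0
G(2) = mex{} = 0
G(3) = mex{} = 0
G(4) = mex{0} = 1
G(5) = mex{0} = 1
G(6) = mex{0,0} = 1
G(7) = mex{0,0} = 1
G(8) = mex{1,0} = 2
G(9) = mex{1,0} = 2
G(10) = mex{1,1} = 0
G(11) = mex{1,1} = 0
G(12) = mex{2,1} = 0
G(13) = mex{2,1} = 0
G(14) = mex{0,2} = 1
G(15) = mex{0,2} = 1
G(16) = mex{0,0} = 1
G(17) = mex{0,0} = 1
G(18) = mex{1,0} = 2
G(19) = mex{1,0} = 2
G(20) = mex{1,1} = 0
G(21) = mex{1,1} = 0
G(n+10) = G(n) holds for n = 0,…,5 (a full window of length max(S) = 6), so the sequence is purely periodic with period 10.

10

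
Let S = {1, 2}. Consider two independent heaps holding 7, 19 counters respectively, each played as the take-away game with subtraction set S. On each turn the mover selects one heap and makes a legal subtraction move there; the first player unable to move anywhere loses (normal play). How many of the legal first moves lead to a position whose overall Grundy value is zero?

0

All heaps use S = {1, 2}:
n :  0  1  2  3  4  5  6  7  8  9 10 11 12 13 14 15 16 17 18 19
G :  0  1  2  0  1  2  0  1  2  0  1  2  0  1  2  0  1  2  0  1
Heap A: G(7) = 1.
Heap B: G(19) = 1.
Combined Grundy value = 1 ⊕ 1 = 0.
A winning move leaves total XOR = 0, i.e. changes one component's Grundy value g to g ⊕ X where X is the current total.
Heap A: target g' = 1⊕0 = 1, but every legal move changes the Grundy value (mex property), so 0 moves.
Heap B: target g' = 1⊕0 = 1, but every legal move changes the Grundy value (mex property), so 0 moves.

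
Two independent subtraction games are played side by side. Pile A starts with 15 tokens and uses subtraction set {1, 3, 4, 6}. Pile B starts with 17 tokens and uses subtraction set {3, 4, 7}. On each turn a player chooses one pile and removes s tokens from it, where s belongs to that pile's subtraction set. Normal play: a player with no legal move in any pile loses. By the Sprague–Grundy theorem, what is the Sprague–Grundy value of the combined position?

Pile A, S = {1, 3, 4, 6}:
G(0) = 0
G(1) = mex{0} = 1
G(2) = mex{1} = 0
G(3) = mex{0,0} = 1
G(4) = mex{1,1,0} = 2
G(5) = mex{2,0,1} = 3
G(6) = mex{3,1,0,0} = 2
G(7) = mex{2,2,1,1} = 0
G(8) = mex{0,3,2,0} = 1
G(9) = mex{1,2,3,1} = 0
G(10) = mex{0,0,2,2} = 1
G(11) = mex{1,1,0,3} = 2
G(12) = mex{2,0,1,2} = 3
G(13) = mex{3,1,0,0} = 2
G(14) = mex{2,2,1,1} = 0
G(15) = mex{0,3,2,0} = 1
G_A(15) = 1.
Pile B, S = {3, 4, 7}:
G(0) = 0
G(1) = mex{} = 0
G(2) = mex{} = 0
G(3) = mex{0} = 1
G(4) = mex{0,0} = 1
G(5) = mex{0,0} = 1
G(6) = mex{1,0} = 2
G(7) = mex{1,1,0} = 2
G(8) = mex{1,1,0} = 2
G(9) = mex{2,1,0} = 3
G(10) = mex{2,2,1} = 0
G(11) = mex{2,2,1} = 0
G(12) = mex{3,2,1} = 0
G(13) = mex{0,3,2} = 1
G(14) = mex{0,0,2} = 1
G(15) = mex{0,0,2} = 1
G(16) = mex{1,0,3} = 2
G(17) = mex{1,1,0} = 2
G_B(17) = 2.
Combined Grundy value = 1 ⊕ 2 = 3.

3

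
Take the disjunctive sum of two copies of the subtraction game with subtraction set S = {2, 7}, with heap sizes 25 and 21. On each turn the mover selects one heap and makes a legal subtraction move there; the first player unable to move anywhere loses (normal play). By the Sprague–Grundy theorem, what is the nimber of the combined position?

0

All heaps use S = {2, 7}:
G(0) = 0
G(1) = mex{} = 0
G(2) = mex{0} = 1
G(3) = mex{0} = 1
G(4) = mex{1} = 0
G(5) = mex{1} = 0
G(6) = mex{0} = 1
G(7) = mex{0,0} = 1
G(8) = mex{1,0} = 2
G(9) = mex{1,1} = 0
G(10) = mex{2,1} = 0
G(11) = mex{0,0} = 1
G(12) = mex{0,0} = 1
G(13) = mex{1,1} = 0
G(14) = mex{1,1} = 0
G(15) = mex{0,2} = 1
G(16) = mex{0,0} = 1
G(17) = mex{1,0} = 2
G(18) = mex{1,1} = 0
G(19) = mex{2,1} = 0
G(20) = mex{0,0} = 1
G(21) = mex{0,0} = 1
G(22) = mex{1,1} = 0
G(23) = mex{1,1} = 0
G(24) = mex{0,2} = 1
G(25) = mex{0,0} = 1
Heap A: G(25) = 1.
Heap B: G(21) = 1.
Combined Grundy value = 1 ⊕ 1 = 0.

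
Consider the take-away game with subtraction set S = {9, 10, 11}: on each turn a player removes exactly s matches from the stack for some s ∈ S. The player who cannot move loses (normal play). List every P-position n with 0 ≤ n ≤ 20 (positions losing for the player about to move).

0, 1, 2, 3, 4, 5, 6, 7, 8, 20

n :  0  1  2  3  4  5  6  7  8  9 10 11 12 13 14 15 16 17 18 19 20
G :  0  0  0  0  0  0  0  0  0  1  1  1  1  1  1  1  1  1  2  2  0
P-positions are exactly the n with G(n) = 0.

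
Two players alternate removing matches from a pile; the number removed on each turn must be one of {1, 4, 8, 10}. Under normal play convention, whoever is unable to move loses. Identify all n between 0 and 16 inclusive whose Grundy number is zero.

n :  0  1  2  3  4  5  6  7  8  9 10 11 12 13 14 15 16
G :  0  1  0  1  2  0  1  0  1  2  3  2  3  4  0  1  0
P-positions are exactly the n with G(n) = 0.

0, 2, 5, 7, 14, 16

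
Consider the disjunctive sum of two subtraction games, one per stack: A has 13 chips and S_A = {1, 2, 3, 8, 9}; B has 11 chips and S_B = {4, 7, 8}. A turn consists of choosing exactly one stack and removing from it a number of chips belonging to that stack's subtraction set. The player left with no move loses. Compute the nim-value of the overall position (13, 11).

Stack A, S = {1, 2, 3, 8, 9}:
G(0) = 0
G(1) = mex{0} = 1
G(2) = mex{1,0} = 2
G(3) = mex{2,1,0} = 3
G(4) = mex{3,2,1} = 0
G(5) = mex{0,3,2} = 1
G(6) = mex{1,0,3} = 2
G(7) = mex{2,1,0} = 3
G(8) = mex{3,2,1,0} = 4
G(9) = mex{4,3,2,1,0} = 5
G(10) = mex{5,4,3,2,1} = 0
G(11) = mex{0,5,4,3,2} = 1
G(12) = mex{1,0,5,0,3} = 2
G(13) = mex{2,1,0,1,0} = 3
G_A(13) = 3.
Stack B, S = {4, 7, 8}:
G(0) = 0
G(1) = mex{} = 0
G(2) = mex{} = 0
G(3) = mex{} = 0
G(4) = mex{0} = 1
G(5) = mex{0} = 1
G(6) = mex{0} = 1
G(7) = mex{0,0} = 1
G(8) = mex{1,0,0} = 2
G(9) = mex{1,0,0} = 2
G(10) = mex{1,0,0} = 2
G(11) = mex{1,1,0} = 2
G_B(11) = 2.
Combined Grundy value = 3 ⊕ 2 = 1.

1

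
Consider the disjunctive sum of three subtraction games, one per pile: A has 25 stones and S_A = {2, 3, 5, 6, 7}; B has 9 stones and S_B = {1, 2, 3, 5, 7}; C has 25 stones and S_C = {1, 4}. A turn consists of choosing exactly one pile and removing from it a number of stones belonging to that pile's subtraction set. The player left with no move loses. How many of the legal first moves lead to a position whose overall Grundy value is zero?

3

Pile A, S = {2, 3, 5, 6, 7}:
n :  0  1  2  3  4  5  6  7  8  9 10 11 12 13 14 15 16 17 18 19 20 21 22 23 24 25
G :  0  0  1  1  2  2  3  3  4  0  0  1  1  2  2  3  3  4  0  0  1  1  2  2  3  3
G_A(25) = 3.
Pile B, S = {1, 2, 3, 5, 7}:
n : 0 1 2 3 4 5 6 7 8 9
G : 0 1 2 3 0 1 2 3 0 1
G_B(9) = 1.
Pile C, S = {1, 4}:
G(0) = 0
G(1) = mex{0} = 1
G(2) = mex{1} = 0
G(3) = mex{0} = 1
G(4) = mex{1,0} = 2
G(5) = mex{2,1} = 0
G(6) = mex{0,0} = 1
G(7) = mex{1,1} = 0
G(8) = mex{0,2} = 1
G(9) = mex{1,0} = 2
G(10) = mex{2,1} = 0
G(11) = mex{0,0} = 1
G(12) = mex{1,1} = 0
G(13) = mex{0,2} = 1
G(14) = mex{1,0} = 2
G(15) = mex{2,1} = 0
G(16) = mex{0,0} = 1
G(17) = mex{1,1} = 0
G(18) = mex{0,2} = 1
G(19) = mex{1,0} = 2
G(20) = mex{2,1} = 0
G(21) = mex{0,0} = 1
G(22) = mex{1,1} = 0
G(23) = mex{0,2} = 1
G(24) = mex{1,0} = 2
G(25) = mex{2,1} = 0
G_C(25) = 0.
Combined Grundy value = 3 ⊕ 1 ⊕ 0 = 2.
A winning move leaves total XOR = 0, i.e. changes one component's Grundy value g to g ⊕ X where X is the current total.
Pile A: need g' = 3⊕2 = 1. Options: 25−2→G=2, 25−3→G=2, 25−5→G=1, 25−6→G=0, 25−7→G=0. Hits: 1.
Pile B: need g' = 1⊕2 = 3. Options: 9−1→G=0, 9−2→G=3, 9−3→G=2, 9−5→G=0, 9−7→G=2. Hits: 1.
Pile C: need g' = 0⊕2 = 2. Options: 25−1→G=2, 25−4→G=1. Hits: 1.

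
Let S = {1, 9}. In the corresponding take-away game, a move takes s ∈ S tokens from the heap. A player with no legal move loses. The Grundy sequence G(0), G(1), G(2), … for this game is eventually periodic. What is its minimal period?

n :  0  1  2  3  4  5  6  7  8  9 10 11 12 13 14
G :  0  1  0  1  0  1  0  1  0  1  0  1  0  1  0
G(n+2) = G(n) holds for n = 0,…,8 (a full window of length max(S) = 9), so the sequence is purely periodic with period 2.

2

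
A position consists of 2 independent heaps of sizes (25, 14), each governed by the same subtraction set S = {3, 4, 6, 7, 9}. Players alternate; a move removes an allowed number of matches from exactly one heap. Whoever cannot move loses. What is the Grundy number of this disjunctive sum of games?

0

All heaps use S = {3, 4, 6, 7, 9}:
G(0) = 0
G(1) = mex{} = 0
G(2) = mex{} = 0
G(3) = mex{0} = 1
G(4) = mex{0,0} = 1
G(5) = mex{0,0} = 1
G(6) = mex{1,0,0} = 2
G(7) = mex{1,1,0,0} = 2
G(8) = mex{1,1,0,0} = 2
G(9) = mex{2,1,1,0,0} = 3
G(10) = mex{2,2,1,1,0} = 3
G(11) = mex{2,2,1,1,0} = 3
G(12) = mex{3,2,2,1,1} = 0
G(13) = mex{3,3,2,2,1} = 0
G(14) = mex{3,3,2,2,1} = 0
G(15) = mex{0,3,3,2,2} = 1
G(16) = mex{0,0,3,3,2} = 1
G(17) = mex{0,0,3,3,2} = 1
G(18) = mex{1,0,0,3,3} = 2
G(19) = mex{1,1,0,0,3} = 2
G(20) = mex{1,1,0,0,3} = 2
G(21) = mex{2,1,1,0,0} = 3
G(22) = mex{2,2,1,1,0} = 3
G(23) = mex{2,2,1,1,0} = 3
G(24) = mex{3,2,2,1,1} = 0
G(25) = mex{3,3,2,2,1} = 0
Heap A: G(25) = 0.
Heap B: G(14) = 0.
Combined Grundy value = 0 ⊕ 0 = 0.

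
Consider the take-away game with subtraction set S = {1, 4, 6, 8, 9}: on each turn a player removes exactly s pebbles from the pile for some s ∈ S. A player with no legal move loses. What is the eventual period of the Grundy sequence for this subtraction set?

G(0) = 0
G(1) = mex{0} = 1
G(2) = mex{1} = 0
G(3) = mex{0} = 1
G(4) = mex{1,0} = 2
G(5) = mex{2,1} = 0
G(6) = mex{0,0,0} = 1
G(7) = mex{1,1,1} = 0
G(8) = mex{0,2,0,0} = 1
G(9) = mex{1,0,1,1,0} = 2
G(10) = mex{2,1,2,0,1} = 3
G(11) = mex{3,0,0,1,0} = 2
G(12) = mex{2,1,1,2,1} = 0
G(13) = mex{0,2,0,0,2} = 1
G(14) = mex{1,3,1,1,0} = 2
G(15) = mex{2,2,2,0,1} = 3
G(16) = mex{3,0,3,1,0} = 2
G(17) = mex{2,1,2,2,1} = 0
G(18) = mex{0,2,0,3,2} = 1
G(19) = mex{1,3,1,2,3} = 0
G(20) = mex{0,2,2,0,2} = 1
G(21) = mex{1,0,3,1,0} = 2
G(22) = mex{2,1,2,2,1} = 0
G(23) = mex{0,0,0,3,2} = 1
G(24) = mex{1,1,1,2,3} = 0
G(25) = mex{0,2,0,0,2} = 1
G(26) = mex{1,0,1,1,0} = 2
G(27) = mex{2,1,2,0,1} = 3
G(28) = mex{3,0,0,1,0} = 2
G(29) = mex{2,1,1,2,1} = 0
G(30) = mex{0,2,0,0,2} = 1
G(31) = mex{1,3,1,1,0} = 2
G(32) = mex{2,2,2,0,1} = 3
G(33) = mex{3,0,3,1,0} = 2
G(34) = mex{2,1,2,2,1} = 0
G(35) = mex{0,2,0,3,2} = 1
G(n+17) = G(n) holds for n = 0,…,8 (a full window of length max(S) = 9), so the sequence is purely periodic with period 17.

17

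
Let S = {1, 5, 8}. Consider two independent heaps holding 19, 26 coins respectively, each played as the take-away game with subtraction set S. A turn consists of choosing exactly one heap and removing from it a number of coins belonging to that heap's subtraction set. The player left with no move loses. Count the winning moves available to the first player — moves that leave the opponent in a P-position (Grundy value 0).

All heaps use S = {1, 5, 8}:
n :  0  1  2  3  4  5  6  7  8  9 10 11 12 13 14 15 16 17 18 19 20 21 22 23 24 25 26
G :  0  1  0  1  0  1  0  1  2  3  2  3  2  0  1  0  1  0  1  0  1  2  3  2  3  2  0
Heap A: G(19) = 0.
Heap B: G(26) = 0.
Combined Grundy value = 0 ⊕ 0 = 0.
A winning move leaves total XOR = 0, i.e. changes one component's Grundy value g to g ⊕ X where X is the current total.
Heap A: target g' = 0⊕0 = 0, but every legal move changes the Grundy value (mex property), so 0 moves.
Heap B: target g' = 0⊕0 = 0, but every legal move changes the Grundy value (mex property), so 0 moves.

0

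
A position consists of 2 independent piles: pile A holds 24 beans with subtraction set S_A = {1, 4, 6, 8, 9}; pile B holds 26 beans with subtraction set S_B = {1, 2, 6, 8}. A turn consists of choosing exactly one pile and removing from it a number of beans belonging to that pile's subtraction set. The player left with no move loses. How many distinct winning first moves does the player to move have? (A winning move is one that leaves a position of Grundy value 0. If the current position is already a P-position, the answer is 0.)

2

Pile A, S = {1, 4, 6, 8, 9}:
n :  0  1  2  3  4  5  6  7  8  9 10 11 12 13 14 15 16 17 18 19 20 21 22 23 24
G :  0  1  0  1  2  0  1  0  1  2  3  2  0  1  2  3  2  0  1  0  1  2  0  1  0
G_A(24) = 0.
Pile B, S = {1, 2, 6, 8}:
n :  0  1  2  3  4  5  6  7  8  9 10 11 12 13 14 15 16 17 18 19 20 21 22 23 24 25 26
G :  0  1  2  0  1  2  3  0  1  2  0  1  2  3  0  1  2  0  1  2  3  0  1  2  0  1  2
G_B(26) = 2.
Combined Grundy value = 0 ⊕ 2 = 2.
A winning move leaves total XOR = 0, i.e. changes one component's Grundy value g to g ⊕ X where X is the current total.
Pile A: need g' = 0⊕2 = 2. Options: 24−1→G=1, 24−4→G=1, 24−6→G=1, 24−8→G=2, 24−9→G=3. Hits: 1.
Pile B: need g' = 2⊕2 = 0. Options: 26−1→G=1, 26−2→G=0, 26−6→G=3, 26−8→G=1. Hits: 1.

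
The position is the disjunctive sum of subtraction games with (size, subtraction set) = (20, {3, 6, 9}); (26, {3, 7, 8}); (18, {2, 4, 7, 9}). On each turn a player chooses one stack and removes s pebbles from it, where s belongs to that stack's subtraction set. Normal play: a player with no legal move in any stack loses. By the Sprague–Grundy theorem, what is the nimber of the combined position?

Stack A, S = {3, 6, 9}:
G(0) = 0
G(1) = mex{} = 0
G(2) = mex{} = 0
G(3) = mex{0} = 1
G(4) = mex{0} = 1
G(5) = mex{0} = 1
G(6) = mex{1,0} = 2
G(7) = mex{1,0} = 2
G(8) = mex{1,0} = 2
G(9) = mex{2,1,0} = 3
G(10) = mex{2,1,0} = 3
G(11) = mex{2,1,0} = 3
G(12) = mex{3,2,1} = 0
G(13) = mex{3,2,1} = 0
G(14) = mex{3,2,1} = 0
G(15) = mex{0,3,2} = 1
G(16) = mex{0,3,2} = 1
G(17) = mex{0,3,2} = 1
G(18) = mex{1,0,3} = 2
G(19) = mex{1,0,3} = 2
G(20) = mex{1,0,3} = 2
G_A(20) = 2.
Stack B, S = {3, 7, 8}:
n :  0  1  2  3  4  5  6  7  8  9 10 11 12 13 14 15 16 17 18 19 20 21 22 23 24 25 26
G :  0  0  0  1  1  1  0  2  2  1  3  0  0  2  1  1  0  0  2  1  1  0  0  2  1  1  0
G_B(26) = 0.
Stack C, S = {2, 4, 7, 9}:
G(0) = 0
G(1) = mex{} = 0
G(2) = mex{0} = 1
G(3) = mex{0} = 1
G(4) = mex{1,0} = 2
G(5) = mex{1,0} = 2
G(6) = mex{2,1} = 0
G(7) = mex{2,1,0} = 3
G(8) = mex{0,2,0} = 1
G(9) = mex{3,2,1,0} = 4
G(10) = mex{1,0,1,0} = 2
G(11) = mex{4,3,2,1} = 0
G(12) = mex{2,1,2,1} = 0
G(13) = mex{0,4,0,2} = 1
G(14) = mex{0,2,3,2} = 1
G(15) = mex{1,0,1,0} = 2
G(16) = mex{1,0,4,3} = 2
G(17) = mex{2,1,2,1} = 0
G(18) = mex{2,1,0,4} = 3
G_C(18) = 3.
Combined Grundy value = 2 ⊕ 0 ⊕ 3 = 1.

1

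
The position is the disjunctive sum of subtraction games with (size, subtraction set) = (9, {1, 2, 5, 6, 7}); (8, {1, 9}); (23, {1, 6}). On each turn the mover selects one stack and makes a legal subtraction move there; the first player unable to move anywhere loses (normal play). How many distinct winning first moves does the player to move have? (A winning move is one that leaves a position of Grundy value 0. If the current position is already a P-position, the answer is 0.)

Stack A, S = {1, 2, 5, 6, 7}:
n : 0 1 2 3 4 5 6 7 8 9
G : 0 1 2 0 1 2 3 4 5 3
G_A(9) = 3.
Stack B, S = {1, 9}:
G(0) = 0
G(1) = mex{0} = 1
G(2) = mex{1} = 0
G(3) = mex{0} = 1
G(4) = mex{1} = 0
G(5) = mex{0} = 1
G(6) = mex{1} = 0
G(7) = mex{0} = 1
G(8) = mex{1} = 0
G_B(8) = 0.
Stack C, S = {1, 6}:
n :  0  1  2  3  4  5  6  7  8  9 10 11 12 13 14 15 16 17 18 19 20 21 22 23
G :  0  1  0  1  0  1  2  0  1  0  1  0  1  2  0  1  0  1  0  1  2  0  1  0
G_C(23) = 0.
Combined Grundy value = 3 ⊕ 0 ⊕ 0 = 3.
A winning move leaves total XOR = 0, i.e. changes one component's Grundy value g to g ⊕ X where X is the current total.
Stack A: need g' = 3⊕3 = 0. Options: 9−1→G=5, 9−2→G=4, 9−5→G=1, 9−6→G=0, 9−7→G=2. Hits: 1.
Stack B: need g' = 0⊕3 = 3. Options: 8−1→G=1. Hits: 0.
Stack C: need g' = 0⊕3 = 3. Options: 23−1→G=1, 23−6→G=1. Hits: 0.

1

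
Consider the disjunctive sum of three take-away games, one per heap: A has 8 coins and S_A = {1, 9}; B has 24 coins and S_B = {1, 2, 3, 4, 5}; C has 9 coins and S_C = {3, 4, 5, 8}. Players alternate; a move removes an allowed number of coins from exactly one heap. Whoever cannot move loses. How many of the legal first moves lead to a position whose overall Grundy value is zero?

Heap A, S = {1, 9}:
n : 0 1 2 3 4 5 6 7 8
G : 0 1 0 1 0 1 0 1 0
G_A(8) = 0.
Heap B, S = {1, 2, 3, 4, 5}:
n :  0  1  2  3  4  5  6  7  8  9 10 11 12 13 14 15 16 17 18 19 20 21 22 23 24
G :  0  1  2  3  4  5  0  1  2  3  4  5  0  1  2  3  4  5  0  1  2  3  4  5  0
G_B(24) = 0.
Heap C, S = {3, 4, 5, 8}:
n : 0 1 2 3 4 5 6 7 8 9
G : 0 0 0 1 1 1 2 2 2 3
G_C(9) = 3.
Combined Grundy value = 0 ⊕ 0 ⊕ 3 = 3.
A winning move leaves total XOR = 0, i.e. changes one component's Grundy value g to g ⊕ X where X is the current total.
Heap A: need g' = 0⊕3 = 3. Options: 8−1→G=1. Hits: 0.
Heap B: need g' = 0⊕3 = 3. Options: 24−1→G=5, 24−2→G=4, 24−3→G=3, 24−4→G=2, 24−5→G=1. Hits: 1.
Heap C: need g' = 3⊕3 = 0. Options: 9−3→G=2, 9−4→G=1, 9−5→G=1, 9−8→G=0. Hits: 1.

2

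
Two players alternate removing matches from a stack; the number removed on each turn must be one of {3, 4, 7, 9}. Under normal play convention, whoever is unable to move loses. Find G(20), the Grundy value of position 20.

n :  0  1  2  3  4  5  6  7  8  9 10 11 12 13 14 15 16 17 18 19 20
G :  0  0  0  1  1  1  2  2  2  3  3  3  0  0  0  1  1  1  2  2  2

2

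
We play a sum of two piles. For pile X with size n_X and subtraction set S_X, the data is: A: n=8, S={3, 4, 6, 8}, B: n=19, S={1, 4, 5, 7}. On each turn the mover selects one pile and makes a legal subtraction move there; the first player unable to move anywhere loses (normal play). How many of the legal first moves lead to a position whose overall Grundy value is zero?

4

Pile A, S = {3, 4, 6, 8}:
n : 0 1 2 3 4 5 6 7 8
G : 0 0 0 1 1 1 2 2 2
G_A(8) = 2.
Pile B, S = {1, 4, 5, 7}:
G(0) = 0
G(1) = mex{0} = 1
G(2) = mex{1} = 0
G(3) = mex{0} = 1
G(4) = mex{1,0} = 2
G(5) = mex{2,1,0} = 3
G(6) = mex{3,0,1} = 2
G(7) = mex{2,1,0,0} = 3
G(8) = mex{3,2,1,1} = 0
G(9) = mex{0,3,2,0} = 1
G(10) = mex{1,2,3,1} = 0
G(11) = mex{0,3,2,2} = 1
G(12) = mex{1,0,3,3} = 2
G(13) = mex{2,1,0,2} = 3
G(14) = mex{3,0,1,3} = 2
G(15) = mex{2,1,0,0} = 3
G(16) = mex{3,2,1,1} = 0
G(17) = mex{0,3,2,0} = 1
G(18) = mex{1,2,3,1} = 0
G(19) = mex{0,3,2,2} = 1
G_B(19) = 1.
Combined Grundy value = 2 ⊕ 1 = 3.
A winning move leaves total XOR = 0, i.e. changes one component's Grundy value g to g ⊕ X where X is the current total.
Pile A: need g' = 2⊕3 = 1. Options: 8−3→G=1, 8−4→G=1, 8−6→G=0, 8−8→G=0. Hits: 2.
Pile B: need g' = 1⊕3 = 2. Options: 19−1→G=0, 19−4→G=3, 19−5→G=2, 19−7→G=2. Hits: 2.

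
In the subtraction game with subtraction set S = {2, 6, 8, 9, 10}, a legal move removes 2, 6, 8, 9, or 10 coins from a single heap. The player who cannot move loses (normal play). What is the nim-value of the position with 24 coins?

G(0) = 0
G(1) = mex{} = 0
G(2) = mex{0} = 1
G(3) = mex{0} = 1
G(4) = mex{1} = 0
G(5) = mex{1} = 0
G(6) = mex{0,0} = 1
G(7) = mex{0,0} = 1
G(8) = mex{1,1,0} = 2
G(9) = mex{1,1,0,0} = 2
G(10) = mex{2,0,1,0,0} = 3
G(11) = mex{2,0,1,1,0} = 3
G(12) = mex{3,1,0,1,1} = 2
G(13) = mex{3,1,0,0,1} = 2
G(14) = mex{2,2,1,0,0} = 3
G(15) = mex{2,2,1,1,0} = 3
G(16) = mex{3,3,2,1,1} = 0
G(17) = mex{3,3,2,2,1} = 0
G(18) = mex{0,2,3,2,2} = 1
G(19) = mex{0,2,3,3,2} = 1
G(20) = mex{1,3,2,3,3} = 0
G(21) = mex{1,3,2,2,3} = 0
G(22) = mex{0,0,3,2,2} = 1
G(23) = mex{0,0,3,3,2} = 1
G(24) = mex{1,1,0,3,3} = 2

2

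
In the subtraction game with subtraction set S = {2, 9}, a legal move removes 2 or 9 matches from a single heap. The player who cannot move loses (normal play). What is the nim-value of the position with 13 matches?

1

G(0) = 0
G(1) = mex{} = 0
G(2) = mex{0} = 1
G(3) = mex{0} = 1
G(4) = mex{1} = 0
G(5) = mex{1} = 0
G(6) = mex{0} = 1
G(7) = mex{0} = 1
G(8) = mex{1} = 0
G(9) = mex{1,0} = 2
G(10) = mex{0,0} = 1
G(11) = mex{2,1} = 0
G(12) = mex{1,1} = 0
G(13) = mex{0,0} = 1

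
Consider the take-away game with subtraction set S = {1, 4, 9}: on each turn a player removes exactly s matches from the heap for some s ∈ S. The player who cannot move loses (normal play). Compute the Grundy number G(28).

1

n :  0  1  2  3  4  5  6  7  8  9 10 11 12 13 14 15 16 17 18 19 20 21 22 23 24 25 26 27 28
G :  0  1  0  1  2  0  1  0  1  2  0  1  0  1  2  0  1  0  1  2  0  1  0  1  2  0  1  0  1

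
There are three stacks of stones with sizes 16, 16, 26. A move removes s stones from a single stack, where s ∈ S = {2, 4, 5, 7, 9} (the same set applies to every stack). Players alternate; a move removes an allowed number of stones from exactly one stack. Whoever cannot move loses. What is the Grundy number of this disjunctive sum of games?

All stacks use S = {2, 4, 5, 7, 9}:
n :  0  1  2  3  4  5  6  7  8  9 10 11 12 13 14 15 16 17 18 19 20 21 22 23 24 25 26
G :  0  0  1  1  2  2  3  3  4  4  5  0  0  1  1  2  2  3  3  4  4  5  0  0  1  1  2
Stack A: G(16) = 2.
Stack B: G(16) = 2.
Stack C: G(26) = 2.
Combined Grundy value = 2 ⊕ 2 ⊕ 2 = 2.

2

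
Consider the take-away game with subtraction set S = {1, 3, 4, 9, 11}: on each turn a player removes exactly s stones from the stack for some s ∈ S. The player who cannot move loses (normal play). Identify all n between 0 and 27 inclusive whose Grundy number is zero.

G(0) = 0
G(1) = mex{0} = 1
G(2) = mex{1} = 0
G(3) = mex{0,0} = 1
G(4) = mex{1,1,0} = 2
G(5) = mex{2,0,1} = 3
G(6) = mex{3,1,0} = 2
G(7) = mex{2,2,1} = 0
G(8) = mex{0,3,2} = 1
G(9) = mex{1,2,3,0} = 4
G(10) = mex{4,0,2,1} = 3
G(11) = mex{3,1,0,0,0} = 2
G(12) = mex{2,4,1,1,1} = 0
G(13) = mex{0,3,4,2,0} = 1
G(14) = mex{1,2,3,3,1} = 0
G(15) = mex{0,0,2,2,2} = 1
G(16) = mex{1,1,0,0,3} = 2
G(17) = mex{2,0,1,1,2} = 3
G(18) = mex{3,1,0,4,0} = 2
G(19) = mex{2,2,1,3,1} = 0
G(20) = mex{0,3,2,2,4} = 1
G(21) = mex{1,2,3,0,3} = 4
G(22) = mex{4,0,2,1,2} = 3
G(23) = mex{3,1,0,0,0} = 2
G(24) = mex{2,4,1,1,1} = 0
G(25) = mex{0,3,4,2,0} = 1
G(26) = mex{1,2,3,3,1} = 0
G(27) = mex{0,0,2,2,2} = 1
P-positions are exactly the n with G(n) = 0.

0, 2, 7, 12, 14, 19, 24, 26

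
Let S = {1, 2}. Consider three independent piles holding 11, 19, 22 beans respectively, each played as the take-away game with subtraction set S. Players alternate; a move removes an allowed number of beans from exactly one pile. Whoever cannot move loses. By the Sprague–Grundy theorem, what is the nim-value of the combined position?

All piles use S = {1, 2}:
G(0) = 0
G(1) = mex{0} = 1
G(2) = mex{1,0} = 2
G(3) = mex{2,1} = 0
G(4) = mex{0,2} = 1
G(5) = mex{1,0} = 2
G(6) = mex{2,1} = 0
G(7) = mex{0,2} = 1
G(8) = mex{1,0} = 2
G(9) = mex{2,1} = 0
G(10) = mex{0,2} = 1
G(11) = mex{1,0} = 2
G(12) = mex{2,1} = 0
G(13) = mex{0,2} = 1
G(14) = mex{1,0} = 2
G(15) = mex{2,1} = 0
G(16) = mex{0,2} = 1
G(17) = mex{1,0} = 2
G(18) = mex{2,1} = 0
G(19) = mex{0,2} = 1
G(20) = mex{1,0} = 2
G(21) = mex{2,1} = 0
G(22) = mex{0,2} = 1
Pile A: G(11) = 2.
Pile B: G(19) = 1.
Pile C: G(22) = 1.
Combined Grundy value = 2 ⊕ 1 ⊕ 1 = 2.

2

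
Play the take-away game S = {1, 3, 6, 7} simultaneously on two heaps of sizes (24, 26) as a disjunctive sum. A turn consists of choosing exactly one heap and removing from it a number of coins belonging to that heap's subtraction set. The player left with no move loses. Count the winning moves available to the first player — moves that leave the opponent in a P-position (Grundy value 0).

All heaps use S = {1, 3, 6, 7}:
G(0) = 0
G(1) = mex{0} = 1
G(2) = mex{1} = 0
G(3) = mex{0,0} = 1
G(4) = mex{1,1} = 0
G(5) = mex{0,0} = 1
G(6) = mex{1,1,0} = 2
G(7) = mex{2,0,1,0} = 3
G(8) = mex{3,1,0,1} = 2
G(9) = mex{2,2,1,0} = 3
G(10) = mex{3,3,0,1} = 2
G(11) = mex{2,2,1,0} = 3
G(12) = mex{3,3,2,1} = 0
G(13) = mex{0,2,3,2} = 1
G(14) = mex{1,3,2,3} = 0
G(15) = mex{0,0,3,2} = 1
G(16) = mex{1,1,2,3} = 0
G(17) = mex{0,0,3,2} = 1
G(18) = mex{1,1,0,3} = 2
G(19) = mex{2,0,1,0} = 3
G(20) = mex{3,1,0,1} = 2
G(21) = mex{2,2,1,0} = 3
G(22) = mex{3,3,0,1} = 2
G(23) = mex{2,2,1,0} = 3
G(24) = mex{3,3,2,1} = 0
G(25) = mex{0,2,3,2} = 1
G(26) = mex{1,3,2,3} = 0
Heap A: G(24) = 0.
Heap B: G(26) = 0.
Combined Grundy value = 0 ⊕ 0 = 0.
A winning move leaves total XOR = 0, i.e. changes one component's Grundy value g to g ⊕ X where X is the current total.
Heap A: target g' = 0⊕0 = 0, but every legal move changes the Grundy value (mex property), so 0 moves.
Heap B: target g' = 0⊕0 = 0, but every legal move changes the Grundy value (mex property), so 0 moves.

0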